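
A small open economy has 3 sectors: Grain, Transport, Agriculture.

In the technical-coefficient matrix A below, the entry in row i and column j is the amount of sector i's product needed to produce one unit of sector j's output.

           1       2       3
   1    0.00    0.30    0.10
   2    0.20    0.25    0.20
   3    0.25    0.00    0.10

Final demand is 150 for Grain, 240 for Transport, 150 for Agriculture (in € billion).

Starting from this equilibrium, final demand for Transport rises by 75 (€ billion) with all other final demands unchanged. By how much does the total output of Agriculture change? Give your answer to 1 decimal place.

Δx_3 = 9.6

I − A =
  [   1.00    -0.30    -0.10]
  [  -0.20     0.75    -0.20]
  [  -0.25     0.00     0.90]
Cofactors of I−A, C_ij = (−1)^(i+j)·(minor ij) (rows/columns in the sector order above):
  C_11 = (0.75)(0.90) − (-0.20)(0.00) = 0.6750
  C_12 = −[(-0.20)(0.90) − (-0.20)(-0.25)] = 0.2300
  C_13 = (-0.20)(0.00) − (0.75)(-0.25) = 0.1875
  C_21 = −[(-0.30)(0.90) − (-0.10)(0.00)] = 0.2700
  C_22 = (1.00)(0.90) − (-0.10)(-0.25) = 0.8750
  C_23 = −[(1.00)(0.00) − (-0.30)(-0.25)] = 0.0750
  C_31 = (-0.30)(-0.20) − (-0.10)(0.75) = 0.1350
  C_32 = −[(1.00)(-0.20) − (-0.10)(-0.20)] = 0.2200
  C_33 = (1.00)(0.75) − (-0.30)(-0.20) = 0.6900
det(I−A) = Σ_j (I−A)_1j·C_1j = (1.00)(0.6750) + (-0.30)(0.2300) + (-0.10)(0.1875) = 0.58725
adj(I−A) = Cᵀ =
  [ 0.6750   0.2700   0.1350]
  [ 0.2300   0.8750   0.2200]
  [ 0.1875   0.0750   0.6900]
(I − A)⁻¹ = adj(I−A) / det(I−A) ≈
  [   1.1494     0.4598     0.2299]
  [   0.3917     1.4900     0.3746]
  [   0.3193     0.1277     1.1750]
Δx = (I − A)⁻¹ Δd with Δd having +75 in the Transport component and 0 elsewhere.
So Δx_3 = L_32 · (+75), where L_32 = adj(I−A)_32 / det(I−A) = 0.0750 / 0.58725.
Δx_3 = 0.0750 × (+75) / 0.58725 = 5.625 / 0.58725 ≈ 9.6.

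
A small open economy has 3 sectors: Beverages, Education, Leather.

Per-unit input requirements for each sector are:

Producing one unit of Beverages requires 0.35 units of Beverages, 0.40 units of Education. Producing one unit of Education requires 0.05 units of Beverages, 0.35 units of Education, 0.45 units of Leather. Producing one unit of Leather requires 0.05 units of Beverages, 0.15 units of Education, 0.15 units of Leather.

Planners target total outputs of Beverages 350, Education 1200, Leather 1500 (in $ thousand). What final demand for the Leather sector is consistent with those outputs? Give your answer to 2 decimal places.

I − A =
  [   0.65    -0.05    -0.05]
  [  -0.40     0.65    -0.15]
  [   0.00    -0.45     0.85]
d = (I − A) x:
  d_B = (+0.65)·350 + (-0.05)·1200 + (-0.05)·1500 = 92.50
  d_E = (-0.40)·350 + (+0.65)·1200 + (-0.15)·1500 = 415.00
  d_L = (+0.00)·350 + (-0.45)·1200 + (+0.85)·1500 = 735.00

d_L = 735.00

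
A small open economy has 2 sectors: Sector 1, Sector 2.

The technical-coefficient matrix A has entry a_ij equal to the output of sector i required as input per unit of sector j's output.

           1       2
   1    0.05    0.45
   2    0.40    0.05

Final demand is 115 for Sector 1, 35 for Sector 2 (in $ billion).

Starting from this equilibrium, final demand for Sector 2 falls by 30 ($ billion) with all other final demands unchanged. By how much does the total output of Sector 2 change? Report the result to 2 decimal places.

I − A =
  [   0.95    -0.45]
  [  -0.40     0.95]
det(I−A) = (0.95)(0.95) − (-0.45)(-0.40) = 0.7225
adj(I−A) = [[0.95, 0.45], [0.40, 0.95]]
(I − A)⁻¹ = adj(I−A) / det(I−A) ≈
  [   1.3149     0.6228]
  [   0.5536     1.3149]
Δx = (I − A)⁻¹ Δd with Δd having -30 in the Sector 2 component and 0 elsewhere.
So Δx_2 = L_22 · (-30), where L_22 = adj(I−A)_22 / det(I−A) = 0.95 / 0.7225.
Δx_2 = 0.95 × (-30) / 0.7225 = -28.50 / 0.7225 ≈ -39.45.

Δx_2 = -39.45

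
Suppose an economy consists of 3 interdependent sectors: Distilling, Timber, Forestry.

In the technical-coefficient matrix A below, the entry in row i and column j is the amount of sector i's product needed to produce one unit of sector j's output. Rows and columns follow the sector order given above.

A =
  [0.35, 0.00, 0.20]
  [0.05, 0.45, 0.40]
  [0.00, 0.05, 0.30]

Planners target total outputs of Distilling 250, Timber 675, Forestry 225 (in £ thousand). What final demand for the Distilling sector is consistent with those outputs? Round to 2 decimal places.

I − A =
  [   0.65     0.00    -0.20]
  [  -0.05     0.55    -0.40]
  [   0.00    -0.05     0.70]
d = (I − A) x:
  d_1 = (+0.65)·250 + (+0.00)·675 + (-0.20)·225 = 117.50
  d_2 = (-0.05)·250 + (+0.55)·675 + (-0.40)·225 = 268.75
  d_3 = (+0.00)·250 + (-0.05)·675 + (+0.70)·225 = 123.75

d_1 = 117.50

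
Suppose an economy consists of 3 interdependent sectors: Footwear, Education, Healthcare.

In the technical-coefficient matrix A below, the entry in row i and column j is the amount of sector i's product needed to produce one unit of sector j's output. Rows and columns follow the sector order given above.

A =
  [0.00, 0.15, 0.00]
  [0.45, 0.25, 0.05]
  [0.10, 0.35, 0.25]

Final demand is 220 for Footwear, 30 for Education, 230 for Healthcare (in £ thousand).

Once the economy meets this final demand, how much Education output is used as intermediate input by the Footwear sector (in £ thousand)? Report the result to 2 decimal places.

I − A =
  [   1.00    -0.15     0.00]
  [  -0.45     0.75    -0.05]
  [  -0.10    -0.35     0.75]
Cofactors of I−A, C_ij = (−1)^(i+j)·(minor ij) (rows/columns in the sector order above):
  C_11 = (0.75)(0.75) − (-0.05)(-0.35) = 0.5450
  C_12 = −[(-0.45)(0.75) − (-0.05)(-0.10)] = 0.3425
  C_13 = (-0.45)(-0.35) − (0.75)(-0.10) = 0.2325
  C_21 = −[(-0.15)(0.75) − (0.00)(-0.35)] = 0.1125
  C_22 = (1.00)(0.75) − (0.00)(-0.10) = 0.7500
  C_23 = −[(1.00)(-0.35) − (-0.15)(-0.10)] = 0.3650
  C_31 = (-0.15)(-0.05) − (0.00)(0.75) = 0.0075
  C_32 = −[(1.00)(-0.05) − (0.00)(-0.45)] = 0.0500
  C_33 = (1.00)(0.75) − (-0.15)(-0.45) = 0.6825
det(I−A) = Σ_j (I−A)_1j·C_1j = (1.00)(0.5450) + (-0.15)(0.3425) + (0.00)(0.2325) = 0.493625
adj(I−A) = Cᵀ =
  [ 0.5450   0.1125   0.0075]
  [ 0.3425   0.7500   0.0500]
  [ 0.2325   0.3650   0.6825]
(I − A)⁻¹ = adj(I−A) / det(I−A) ≈
  [   1.1041     0.2279     0.0152]
  [   0.6938     1.5194     0.1013]
  [   0.4710     0.7394     1.3826]
First solve x = (I − A)⁻¹ d = adj(I−A)·d / det(I−A); in particular x_1 = (0.5450·220 + 0.1125·30 + 0.0075·230) / 0.493625 = 125.00 / 0.493625 ≈ 253.2287.
Intermediate flow from 2 to 1: z_21 = a_21 · x_1 = 0.45 × 125.00 / 0.493625 = 56.25 / 0.493625 ≈ 113.95.

z_21 = 113.95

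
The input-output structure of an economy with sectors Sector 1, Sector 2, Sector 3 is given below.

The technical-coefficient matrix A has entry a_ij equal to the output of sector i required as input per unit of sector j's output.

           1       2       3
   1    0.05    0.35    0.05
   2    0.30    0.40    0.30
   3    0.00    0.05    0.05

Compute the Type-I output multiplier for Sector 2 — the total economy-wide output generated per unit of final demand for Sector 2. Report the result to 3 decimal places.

m_2 = 3.011

I − A =
  [   0.95    -0.35    -0.05]
  [  -0.30     0.60    -0.30]
  [   0.00    -0.05     0.95]
Cofactors of I−A, C_ij = (−1)^(i+j)·(minor ij) (rows/columns in the sector order above):
  C_11 = (0.60)(0.95) − (-0.30)(-0.05) = 0.5550
  C_12 = −[(-0.30)(0.95) − (-0.30)(0.00)] = 0.2850
  C_13 = (-0.30)(-0.05) − (0.60)(0.00) = 0.0150
  C_21 = −[(-0.35)(0.95) − (-0.05)(-0.05)] = 0.3350
  C_22 = (0.95)(0.95) − (-0.05)(0.00) = 0.9025
  C_23 = −[(0.95)(-0.05) − (-0.35)(0.00)] = 0.0475
  C_31 = (-0.35)(-0.30) − (-0.05)(0.60) = 0.1350
  C_32 = −[(0.95)(-0.30) − (-0.05)(-0.30)] = 0.3000
  C_33 = (0.95)(0.60) − (-0.35)(-0.30) = 0.4650
det(I−A) = Σ_j (I−A)_1j·C_1j = (0.95)(0.5550) + (-0.35)(0.2850) + (-0.05)(0.0150) = 0.42675
adj(I−A) = Cᵀ =
  [ 0.5550   0.3350   0.1350]
  [ 0.2850   0.9025   0.3000]
  [ 0.0150   0.0475   0.4650]
(I − A)⁻¹ = adj(I−A) / det(I−A) ≈
  [   1.3005     0.7850     0.3163]
  [   0.6678     2.1148     0.7030]
  [   0.0351     0.1113     1.0896]
The output multiplier for sector j is the column-j sum of the Leontief inverse (I − A)⁻¹ = adj(I−A) / det(I−A).
Column 2 of adj(I−A): (0.3350, 0.9025, 0.0475); det(I−A) = 0.42675.
m_2 = (0.3350 + 0.9025 + 0.0475) / 0.42675 = 1.285 / 0.42675 ≈ 3.011.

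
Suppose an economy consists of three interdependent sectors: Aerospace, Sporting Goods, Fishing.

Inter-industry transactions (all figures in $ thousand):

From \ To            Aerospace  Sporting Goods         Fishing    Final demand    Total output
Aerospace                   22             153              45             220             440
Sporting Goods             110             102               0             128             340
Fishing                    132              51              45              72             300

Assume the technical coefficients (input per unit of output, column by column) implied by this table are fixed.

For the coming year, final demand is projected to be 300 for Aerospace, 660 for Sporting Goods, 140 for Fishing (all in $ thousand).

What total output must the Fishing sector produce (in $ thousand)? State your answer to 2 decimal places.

Technical coefficients a_ij = z_ij / X_j:
  a_11 = 22/440 = 0.05, a_21 = 110/440 = 0.25, a_31 = 132/440 = 0.30
  a_12 = 153/340 = 0.45, a_22 = 102/340 = 0.30, a_32 = 51/340 = 0.15
  a_13 = 45/300 = 0.15, a_23 = 0/300 = 0.00, a_33 = 45/300 = 0.15
I − A =
  [   0.95    -0.45    -0.15]
  [  -0.25     0.70     0.00]
  [  -0.30    -0.15     0.85]
Cofactors of I−A, C_ij = (−1)^(i+j)·(minor ij) (rows/columns in the sector order above):
  C_11 = (0.70)(0.85) − (0.00)(-0.15) = 0.5950
  C_12 = −[(-0.25)(0.85) − (0.00)(-0.30)] = 0.2125
  C_13 = (-0.25)(-0.15) − (0.70)(-0.30) = 0.2475
  C_21 = −[(-0.45)(0.85) − (-0.15)(-0.15)] = 0.4050
  C_22 = (0.95)(0.85) − (-0.15)(-0.30) = 0.7625
  C_23 = −[(0.95)(-0.15) − (-0.45)(-0.30)] = 0.2775
  C_31 = (-0.45)(0.00) − (-0.15)(0.70) = 0.1050
  C_32 = −[(0.95)(0.00) − (-0.15)(-0.25)] = 0.0375
  C_33 = (0.95)(0.70) − (-0.45)(-0.25) = 0.5525
det(I−A) = Σ_j (I−A)_1j·C_1j = (0.95)(0.5950) + (-0.45)(0.2125) + (-0.15)(0.2475) = 0.4325
adj(I−A) = Cᵀ =
  [ 0.5950   0.4050   0.1050]
  [ 0.2125   0.7625   0.0375]
  [ 0.2475   0.2775   0.5525]
(I − A)⁻¹ = adj(I−A) / det(I−A) ≈
  [   1.3757     0.9364     0.2428]
  [   0.4913     1.7630     0.0867]
  [   0.5723     0.6416     1.2775]
x = (I − A)⁻¹ d = adj(I−A)·d / det(I−A), with det(I−A) = 0.4325:
  x_1 = (0.5950·300 + 0.4050·660 + 0.1050·140) / 0.4325 = 460.50 / 0.4325 ≈ 1064.74
  x_2 = (0.2125·300 + 0.7625·660 + 0.0375·140) / 0.4325 = 572.25 / 0.4325 ≈ 1323.12
  x_3 = (0.2475·300 + 0.2775·660 + 0.5525·140) / 0.4325 = 334.75 / 0.4325 ≈ 773.99

x_3 = 773.99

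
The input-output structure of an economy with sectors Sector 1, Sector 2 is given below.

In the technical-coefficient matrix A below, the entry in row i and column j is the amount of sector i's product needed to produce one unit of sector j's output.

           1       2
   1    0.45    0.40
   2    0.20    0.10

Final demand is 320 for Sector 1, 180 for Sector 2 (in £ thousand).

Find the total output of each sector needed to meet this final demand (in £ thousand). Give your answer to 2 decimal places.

x_1 = 867.47, x_2 = 392.77

I − A =
  [   0.55    -0.40]
  [  -0.20     0.90]
det(I−A) = (0.55)(0.90) − (-0.40)(-0.20) = 0.4150
adj(I−A) = [[0.90, 0.40], [0.20, 0.55]]
(I − A)⁻¹ = adj(I−A) / det(I−A) ≈
  [   2.1687     0.9639]
  [   0.4819     1.3253]
x = (I − A)⁻¹ d = adj(I−A)·d / det(I−A), with det(I−A) = 0.4150:
  x_1 = (0.90·320 + 0.40·180) / 0.4150 = 360.00 / 0.4150 ≈ 867.47
  x_2 = (0.20·320 + 0.55·180) / 0.4150 = 163.00 / 0.4150 ≈ 392.77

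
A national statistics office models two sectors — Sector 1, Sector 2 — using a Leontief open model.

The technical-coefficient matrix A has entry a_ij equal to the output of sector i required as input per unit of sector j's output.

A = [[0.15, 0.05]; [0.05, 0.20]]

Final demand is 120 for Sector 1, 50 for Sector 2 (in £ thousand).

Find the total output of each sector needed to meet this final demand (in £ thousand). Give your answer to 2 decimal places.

x_1 = 145.39, x_2 = 71.59

I − A =
  [   0.85    -0.05]
  [  -0.05     0.80]
det(I−A) = (0.85)(0.80) − (-0.05)(-0.05) = 0.6775
adj(I−A) = [[0.80, 0.05], [0.05, 0.85]]
(I − A)⁻¹ = adj(I−A) / det(I−A) ≈
  [   1.1808     0.0738]
  [   0.0738     1.2546]
x = (I − A)⁻¹ d = adj(I−A)·d / det(I−A), with det(I−A) = 0.6775:
  x_1 = (0.80·120 + 0.05·50) / 0.6775 = 98.50 / 0.6775 ≈ 145.39
  x_2 = (0.05·120 + 0.85·50) / 0.6775 = 48.50 / 0.6775 ≈ 71.59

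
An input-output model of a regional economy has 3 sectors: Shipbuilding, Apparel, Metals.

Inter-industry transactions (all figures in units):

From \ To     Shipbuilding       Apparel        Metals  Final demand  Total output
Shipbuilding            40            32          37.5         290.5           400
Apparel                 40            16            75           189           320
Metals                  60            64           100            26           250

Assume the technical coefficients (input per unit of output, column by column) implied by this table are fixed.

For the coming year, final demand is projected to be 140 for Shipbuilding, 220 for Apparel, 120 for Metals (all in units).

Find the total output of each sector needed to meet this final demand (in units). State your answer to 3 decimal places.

Technical coefficients a_ij = z_ij / X_j:
  a_11 = 40/400 = 0.10, a_21 = 40/400 = 0.10, a_31 = 60/400 = 0.15
  a_12 = 32/320 = 0.10, a_22 = 16/320 = 0.05, a_32 = 64/320 = 0.20
  a_13 = 37.5/250 = 0.15, a_23 = 75/250 = 0.30, a_33 = 100/250 = 0.40
I − A =
  [   0.90    -0.10    -0.15]
  [  -0.10     0.95    -0.30]
  [  -0.15    -0.20     0.60]
Cofactors of I−A, C_ij = (−1)^(i+j)·(minor ij) (rows/columns in the sector order above):
  C_11 = (0.95)(0.60) − (-0.30)(-0.20) = 0.5100
  C_12 = −[(-0.10)(0.60) − (-0.30)(-0.15)] = 0.1050
  C_13 = (-0.10)(-0.20) − (0.95)(-0.15) = 0.1625
  C_21 = −[(-0.10)(0.60) − (-0.15)(-0.20)] = 0.0900
  C_22 = (0.90)(0.60) − (-0.15)(-0.15) = 0.5175
  C_23 = −[(0.90)(-0.20) − (-0.10)(-0.15)] = 0.1950
  C_31 = (-0.10)(-0.30) − (-0.15)(0.95) = 0.1725
  C_32 = −[(0.90)(-0.30) − (-0.15)(-0.10)] = 0.2850
  C_33 = (0.90)(0.95) − (-0.10)(-0.10) = 0.8450
det(I−A) = Σ_j (I−A)_1j·C_1j = (0.90)(0.5100) + (-0.10)(0.1050) + (-0.15)(0.1625) = 0.424125
adj(I−A) = Cᵀ =
  [ 0.5100   0.0900   0.1725]
  [ 0.1050   0.5175   0.2850]
  [ 0.1625   0.1950   0.8450]
(I − A)⁻¹ = adj(I−A) / det(I−A) ≈
  [   1.2025     0.2122     0.4067]
  [   0.2476     1.2202     0.6720]
  [   0.3831     0.4598     1.9923]
x = (I − A)⁻¹ d = adj(I−A)·d / det(I−A), with det(I−A) = 0.424125:
  x_1 = (0.5100·140 + 0.0900·220 + 0.1725·120) / 0.424125 = 111.90 / 0.424125 ≈ 263.837
  x_2 = (0.1050·140 + 0.5175·220 + 0.2850·120) / 0.424125 = 162.75 / 0.424125 ≈ 383.731
  x_3 = (0.1625·140 + 0.1950·220 + 0.8450·120) / 0.424125 = 167.05 / 0.424125 ≈ 393.870

x_1 = 263.837, x_2 = 383.731, x_3 = 393.870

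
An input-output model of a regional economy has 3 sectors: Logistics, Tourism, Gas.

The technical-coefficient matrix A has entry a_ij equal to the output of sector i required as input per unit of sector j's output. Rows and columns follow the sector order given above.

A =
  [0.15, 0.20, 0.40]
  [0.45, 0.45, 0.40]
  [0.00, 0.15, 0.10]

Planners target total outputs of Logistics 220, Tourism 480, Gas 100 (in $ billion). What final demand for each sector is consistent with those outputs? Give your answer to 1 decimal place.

I − A =
  [   0.85    -0.20    -0.40]
  [  -0.45     0.55    -0.40]
  [   0.00    -0.15     0.90]
d = (I − A) x:
  d_L = (+0.85)·220 + (-0.20)·480 + (-0.40)·100 = 51.0
  d_T = (-0.45)·220 + (+0.55)·480 + (-0.40)·100 = 125.0
  d_G = (+0.00)·220 + (-0.15)·480 + (+0.90)·100 = 18.0

d_L = 51.0, d_T = 125.0, d_G = 18.0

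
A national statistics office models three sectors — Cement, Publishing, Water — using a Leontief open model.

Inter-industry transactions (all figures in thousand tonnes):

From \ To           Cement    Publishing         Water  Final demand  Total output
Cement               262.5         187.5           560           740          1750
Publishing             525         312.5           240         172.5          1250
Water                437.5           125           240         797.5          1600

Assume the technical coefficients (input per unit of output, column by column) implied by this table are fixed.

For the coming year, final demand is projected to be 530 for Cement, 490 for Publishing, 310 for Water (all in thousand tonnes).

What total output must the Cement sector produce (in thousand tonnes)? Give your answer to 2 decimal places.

x_C = 1216.99

Technical coefficients a_ij = z_ij / X_j:
  a_CC = 262.5/1750 = 0.15, a_PC = 525/1750 = 0.30, a_WC = 437.5/1750 = 0.25
  a_CP = 187.5/1250 = 0.15, a_PP = 312.5/1250 = 0.25, a_WP = 125/1250 = 0.10
  a_CW = 560/1600 = 0.35, a_PW = 240/1600 = 0.15, a_WW = 240/1600 = 0.15
I − A =
  [   0.85    -0.15    -0.35]
  [  -0.30     0.75    -0.15]
  [  -0.25    -0.10     0.85]
Cofactors of I−A, C_ij = (−1)^(i+j)·(minor ij) (rows/columns in the sector order above):
  C_11 = (0.75)(0.85) − (-0.15)(-0.10) = 0.6225
  C_12 = −[(-0.30)(0.85) − (-0.15)(-0.25)] = 0.2925
  C_13 = (-0.30)(-0.10) − (0.75)(-0.25) = 0.2175
  C_21 = −[(-0.15)(0.85) − (-0.35)(-0.10)] = 0.1625
  C_22 = (0.85)(0.85) − (-0.35)(-0.25) = 0.6350
  C_23 = −[(0.85)(-0.10) − (-0.15)(-0.25)] = 0.1225
  C_31 = (-0.15)(-0.15) − (-0.35)(0.75) = 0.2850
  C_32 = −[(0.85)(-0.15) − (-0.35)(-0.30)] = 0.2325
  C_33 = (0.85)(0.75) − (-0.15)(-0.30) = 0.5925
det(I−A) = Σ_j (I−A)_1j·C_1j = (0.85)(0.6225) + (-0.15)(0.2925) + (-0.35)(0.2175) = 0.409125
adj(I−A) = Cᵀ =
  [ 0.6225   0.1625   0.2850]
  [ 0.2925   0.6350   0.2325]
  [ 0.2175   0.1225   0.5925]
(I − A)⁻¹ = adj(I−A) / det(I−A) ≈
  [   1.5215     0.3972     0.6966]
  [   0.7149     1.5521     0.5683]
  [   0.5316     0.2994     1.4482]
x = (I − A)⁻¹ d = adj(I−A)·d / det(I−A), with det(I−A) = 0.409125:
  x_C = (0.6225·530 + 0.1625·490 + 0.2850·310) / 0.409125 = 497.90 / 0.409125 ≈ 1216.99
  x_P = (0.2925·530 + 0.6350·490 + 0.2325·310) / 0.409125 = 538.25 / 0.409125 ≈ 1315.61
  x_W = (0.2175·530 + 0.1225·490 + 0.5925·310) / 0.409125 = 358.975 / 0.409125 ≈ 877.42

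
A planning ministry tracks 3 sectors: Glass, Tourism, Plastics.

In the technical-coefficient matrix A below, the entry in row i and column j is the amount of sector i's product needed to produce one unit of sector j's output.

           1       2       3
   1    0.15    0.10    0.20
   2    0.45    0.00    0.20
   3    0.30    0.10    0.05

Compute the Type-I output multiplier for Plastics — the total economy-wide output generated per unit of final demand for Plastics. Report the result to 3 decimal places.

I − A =
  [   0.85    -0.10    -0.20]
  [  -0.45     1.00    -0.20]
  [  -0.30    -0.10     0.95]
Cofactors of I−A, C_ij = (−1)^(i+j)·(minor ij) (rows/columns in the sector order above):
  C_11 = (1.00)(0.95) − (-0.20)(-0.10) = 0.9300
  C_12 = −[(-0.45)(0.95) − (-0.20)(-0.30)] = 0.4875
  C_13 = (-0.45)(-0.10) − (1.00)(-0.30) = 0.3450
  C_21 = −[(-0.10)(0.95) − (-0.20)(-0.10)] = 0.1150
  C_22 = (0.85)(0.95) − (-0.20)(-0.30) = 0.7475
  C_23 = −[(0.85)(-0.10) − (-0.10)(-0.30)] = 0.1150
  C_31 = (-0.10)(-0.20) − (-0.20)(1.00) = 0.2200
  C_32 = −[(0.85)(-0.20) − (-0.20)(-0.45)] = 0.2600
  C_33 = (0.85)(1.00) − (-0.10)(-0.45) = 0.8050
det(I−A) = Σ_j (I−A)_1j·C_1j = (0.85)(0.9300) + (-0.10)(0.4875) + (-0.20)(0.3450) = 0.67275
adj(I−A) = Cᵀ =
  [ 0.9300   0.1150   0.2200]
  [ 0.4875   0.7475   0.2600]
  [ 0.3450   0.1150   0.8050]
(I − A)⁻¹ = adj(I−A) / det(I−A) ≈
  [   1.3824     0.1709     0.3270]
  [   0.7246     1.1111     0.3865]
  [   0.5128     0.1709     1.1966]
The output multiplier for sector j is the column-j sum of the Leontief inverse (I − A)⁻¹ = adj(I−A) / det(I−A).
Column 3 of adj(I−A): (0.2200, 0.2600, 0.8050); det(I−A) = 0.67275.
m_3 = (0.2200 + 0.2600 + 0.8050) / 0.67275 = 1.285 / 0.67275 ≈ 1.910.

m_3 = 1.910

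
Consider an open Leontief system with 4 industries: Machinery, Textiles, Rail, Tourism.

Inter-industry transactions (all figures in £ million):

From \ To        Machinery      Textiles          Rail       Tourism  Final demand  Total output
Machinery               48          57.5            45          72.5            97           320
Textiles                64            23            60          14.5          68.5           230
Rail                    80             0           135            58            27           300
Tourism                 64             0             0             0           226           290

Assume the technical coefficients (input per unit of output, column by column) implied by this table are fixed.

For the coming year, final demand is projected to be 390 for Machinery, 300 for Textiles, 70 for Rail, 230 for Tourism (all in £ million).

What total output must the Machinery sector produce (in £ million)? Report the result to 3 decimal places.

x_1 = 911.727

Technical coefficients a_ij = z_ij / X_j:
  a_11 = 48/320 = 0.15, a_21 = 64/320 = 0.20, a_31 = 80/320 = 0.25, a_41 = 64/320 = 0.20
  a_12 = 57.5/230 = 0.25, a_22 = 23/230 = 0.10, a_32 = 0/230 = 0.00, a_42 = 0/230 = 0.00
  a_13 = 45/300 = 0.15, a_23 = 60/300 = 0.20, a_33 = 135/300 = 0.45, a_43 = 0/300 = 0.00
  a_14 = 72.5/290 = 0.25, a_24 = 14.5/290 = 0.05, a_34 = 58/290 = 0.20, a_44 = 0/290 = 0.00
I − A =
  [   0.85    -0.25    -0.15    -0.25]
  [  -0.20     0.90    -0.20    -0.05]
  [  -0.25     0.00     0.55    -0.20]
  [  -0.20     0.00     0.00     1.00]
Compute the cofactors C_ij = (−1)^(i+j)·(3×3 minor ij) of I−A; the adjugate is their transpose:
adj(I−A) = Cᵀ =
  [ 0.495000   0.137500   0.185000   0.167625]
  [ 0.173500   0.396500   0.191500   0.101500]
  [ 0.261000   0.072500   0.667500   0.202375]
  [ 0.099000   0.027500   0.037000   0.347000]
det(I−A) = Σ_j (I−A)_1j·C_1j = (0.85)(0.495000) + (-0.25)(0.173500) + (-0.15)(0.261000) + (-0.25)(0.099000) = 0.313475
(I − A)⁻¹ = adj(I−A) / det(I−A) ≈
  [   1.5791     0.4386     0.5902     0.5347]
  [   0.5535     1.2649     0.6109     0.3238]
  [   0.8326     0.2313     2.1294     0.6456]
  [   0.3158     0.0877     0.1180     1.1069]
x = (I − A)⁻¹ d = adj(I−A)·d / det(I−A), with det(I−A) = 0.313475:
  x_1 = (0.495000·390 + 0.137500·300 + 0.185000·70 + 0.167625·230) / 0.313475 = 285.80375 / 0.313475 ≈ 911.727
  x_2 = (0.173500·390 + 0.396500·300 + 0.191500·70 + 0.101500·230) / 0.313475 = 223.365 / 0.313475 ≈ 712.545
  x_3 = (0.261000·390 + 0.072500·300 + 0.667500·70 + 0.202375·230) / 0.313475 = 216.81125 / 0.313475 ≈ 691.638
  x_4 = (0.099000·390 + 0.027500·300 + 0.037000·70 + 0.347000·230) / 0.313475 = 129.26 / 0.313475 ≈ 412.345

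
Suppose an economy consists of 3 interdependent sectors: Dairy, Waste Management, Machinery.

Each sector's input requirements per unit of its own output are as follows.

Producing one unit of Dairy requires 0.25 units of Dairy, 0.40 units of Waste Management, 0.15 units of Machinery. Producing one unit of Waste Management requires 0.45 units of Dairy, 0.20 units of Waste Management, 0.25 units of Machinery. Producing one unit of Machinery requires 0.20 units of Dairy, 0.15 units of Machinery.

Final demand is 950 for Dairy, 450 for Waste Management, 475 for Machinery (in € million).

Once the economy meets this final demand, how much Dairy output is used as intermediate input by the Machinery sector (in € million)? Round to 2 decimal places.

z_13 = 334.35

I − A =
  [   0.75    -0.45    -0.20]
  [  -0.40     0.80     0.00]
  [  -0.15    -0.25     0.85]
Cofactors of I−A, C_ij = (−1)^(i+j)·(minor ij) (rows/columns in the sector order above):
  C_11 = (0.80)(0.85) − (0.00)(-0.25) = 0.6800
  C_12 = −[(-0.40)(0.85) − (0.00)(-0.15)] = 0.3400
  C_13 = (-0.40)(-0.25) − (0.80)(-0.15) = 0.2200
  C_21 = −[(-0.45)(0.85) − (-0.20)(-0.25)] = 0.4325
  C_22 = (0.75)(0.85) − (-0.20)(-0.15) = 0.6075
  C_23 = −[(0.75)(-0.25) − (-0.45)(-0.15)] = 0.2550
  C_31 = (-0.45)(0.00) − (-0.20)(0.80) = 0.1600
  C_32 = −[(0.75)(0.00) − (-0.20)(-0.40)] = 0.0800
  C_33 = (0.75)(0.80) − (-0.45)(-0.40) = 0.4200
det(I−A) = Σ_j (I−A)_1j·C_1j = (0.75)(0.6800) + (-0.45)(0.3400) + (-0.20)(0.2200) = 0.3130
adj(I−A) = Cᵀ =
  [ 0.6800   0.4325   0.1600]
  [ 0.3400   0.6075   0.0800]
  [ 0.2200   0.2550   0.4200]
(I − A)⁻¹ = adj(I−A) / det(I−A) ≈
  [   2.1725     1.3818     0.5112]
  [   1.0863     1.9409     0.2556]
  [   0.7029     0.8147     1.3419]
First solve x = (I − A)⁻¹ d = adj(I−A)·d / det(I−A); in particular x_3 = (0.2200·950 + 0.2550·450 + 0.4200·475) / 0.3130 = 523.25 / 0.3130 ≈ 1671.7252.
Intermediate flow from 1 to 3: z_13 = a_13 · x_3 = 0.20 × 523.25 / 0.3130 = 104.65 / 0.3130 ≈ 334.35.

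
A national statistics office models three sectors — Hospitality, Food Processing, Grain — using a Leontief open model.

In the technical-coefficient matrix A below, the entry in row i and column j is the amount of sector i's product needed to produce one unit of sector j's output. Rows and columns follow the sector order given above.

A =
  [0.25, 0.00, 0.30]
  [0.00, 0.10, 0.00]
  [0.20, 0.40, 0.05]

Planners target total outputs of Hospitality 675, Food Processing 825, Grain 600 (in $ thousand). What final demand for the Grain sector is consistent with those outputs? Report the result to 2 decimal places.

I − A =
  [   0.75     0.00    -0.30]
  [   0.00     0.90     0.00]
  [  -0.20    -0.40     0.95]
d = (I − A) x:
  d_1 = (+0.75)·675 + (+0.00)·825 + (-0.30)·600 = 326.25
  d_2 = (+0.00)·675 + (+0.90)·825 + (+0.00)·600 = 742.50
  d_3 = (-0.20)·675 + (-0.40)·825 + (+0.95)·600 = 105.00

d_3 = 105.00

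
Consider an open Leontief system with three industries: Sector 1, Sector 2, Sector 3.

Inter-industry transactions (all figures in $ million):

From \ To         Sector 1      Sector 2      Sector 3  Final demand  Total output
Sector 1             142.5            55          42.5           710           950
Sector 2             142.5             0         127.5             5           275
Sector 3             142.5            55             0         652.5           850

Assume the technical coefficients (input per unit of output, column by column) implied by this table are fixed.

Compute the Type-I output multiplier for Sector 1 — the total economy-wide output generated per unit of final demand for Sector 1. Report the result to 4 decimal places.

m_1 = 1.6933

Technical coefficients a_ij = z_ij / X_j:
  a_11 = 142.5/950 = 0.15, a_21 = 142.5/950 = 0.15, a_31 = 142.5/950 = 0.15
  a_12 = 55/275 = 0.20, a_22 = 0/275 = 0.00, a_32 = 55/275 = 0.20
  a_13 = 42.5/850 = 0.05, a_23 = 127.5/850 = 0.15, a_33 = 0/850 = 0.00
I − A =
  [   0.85    -0.20    -0.05]
  [  -0.15     1.00    -0.15]
  [  -0.15    -0.20     1.00]
Cofactors of I−A, C_ij = (−1)^(i+j)·(minor ij) (rows/columns in the sector order above):
  C_11 = (1.00)(1.00) − (-0.15)(-0.20) = 0.9700
  C_12 = −[(-0.15)(1.00) − (-0.15)(-0.15)] = 0.1725
  C_13 = (-0.15)(-0.20) − (1.00)(-0.15) = 0.1800
  C_21 = −[(-0.20)(1.00) − (-0.05)(-0.20)] = 0.2100
  C_22 = (0.85)(1.00) − (-0.05)(-0.15) = 0.8425
  C_23 = −[(0.85)(-0.20) − (-0.20)(-0.15)] = 0.2000
  C_31 = (-0.20)(-0.15) − (-0.05)(1.00) = 0.0800
  C_32 = −[(0.85)(-0.15) − (-0.05)(-0.15)] = 0.1350
  C_33 = (0.85)(1.00) − (-0.20)(-0.15) = 0.8200
det(I−A) = Σ_j (I−A)_1j·C_1j = (0.85)(0.9700) + (-0.20)(0.1725) + (-0.05)(0.1800) = 0.7810
adj(I−A) = Cᵀ =
  [ 0.9700   0.2100   0.0800]
  [ 0.1725   0.8425   0.1350]
  [ 0.1800   0.2000   0.8200]
(I − A)⁻¹ = adj(I−A) / det(I−A) ≈
  [   1.24200     0.26889     0.10243]
  [   0.22087     1.07875     0.17286]
  [   0.23047     0.25608     1.04994]
The output multiplier for sector j is the column-j sum of the Leontief inverse (I − A)⁻¹ = adj(I−A) / det(I−A).
Column 1 of adj(I−A): (0.9700, 0.1725, 0.1800); det(I−A) = 0.7810.
m_1 = (0.9700 + 0.1725 + 0.1800) / 0.7810 = 1.3225 / 0.7810 ≈ 1.6933.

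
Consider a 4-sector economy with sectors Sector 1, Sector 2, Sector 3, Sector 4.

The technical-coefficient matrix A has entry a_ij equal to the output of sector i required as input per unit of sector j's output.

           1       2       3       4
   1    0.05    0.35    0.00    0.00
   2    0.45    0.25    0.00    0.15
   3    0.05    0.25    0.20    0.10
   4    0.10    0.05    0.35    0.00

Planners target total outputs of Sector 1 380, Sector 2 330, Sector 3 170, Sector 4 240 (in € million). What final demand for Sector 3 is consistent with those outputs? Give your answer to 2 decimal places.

I − A =
  [   0.95    -0.35     0.00     0.00]
  [  -0.45     0.75     0.00    -0.15]
  [  -0.05    -0.25     0.80    -0.10]
  [  -0.10    -0.05    -0.35     1.00]
d = (I − A) x:
  d_1 = (+0.95)·380 + (-0.35)·330 + (+0.00)·170 + (+0.00)·240 = 245.50
  d_2 = (-0.45)·380 + (+0.75)·330 + (+0.00)·170 + (-0.15)·240 = 40.50
  d_3 = (-0.05)·380 + (-0.25)·330 + (+0.80)·170 + (-0.10)·240 = 10.50
  d_4 = (-0.10)·380 + (-0.05)·330 + (-0.35)·170 + (+1.00)·240 = 126.00

d_3 = 10.50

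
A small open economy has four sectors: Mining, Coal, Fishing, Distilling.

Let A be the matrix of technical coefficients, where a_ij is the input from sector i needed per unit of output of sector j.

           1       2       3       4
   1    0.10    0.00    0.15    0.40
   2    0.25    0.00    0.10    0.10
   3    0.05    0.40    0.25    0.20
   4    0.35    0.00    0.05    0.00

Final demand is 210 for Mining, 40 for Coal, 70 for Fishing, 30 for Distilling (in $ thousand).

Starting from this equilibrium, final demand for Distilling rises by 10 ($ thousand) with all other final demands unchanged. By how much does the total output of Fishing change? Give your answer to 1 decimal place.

Δx_3 = 5.6

I − A =
  [   0.90     0.00    -0.15    -0.40]
  [  -0.25     1.00    -0.10    -0.10]
  [  -0.05    -0.40     0.75    -0.20]
  [  -0.35     0.00    -0.05     1.00]
Compute the cofactors C_ij = (−1)^(i+j)·(3×3 minor ij) of I−A; the adjugate is their transpose:
adj(I−A) = Cᵀ =
  [ 0.69800   0.06800   0.17000   0.32000]
  [ 0.22350   0.54200   0.12825   0.16925]
  [ 0.23400   0.30400   0.76000   0.27600]
  [ 0.25600   0.03900   0.09750   0.61650]
det(I−A) = Σ_j (I−A)_1j·C_1j = (0.90)(0.69800) + (0.00)(0.22350) + (-0.15)(0.23400) + (-0.40)(0.25600) = 0.4907
(I − A)⁻¹ = adj(I−A) / det(I−A) ≈
  [   1.4225     0.1386     0.3464     0.6521]
  [   0.4555     1.1045     0.2614     0.3449]
  [   0.4769     0.6195     1.5488     0.5625]
  [   0.5217     0.0795     0.1987     1.2564]
Δx = (I − A)⁻¹ Δd with Δd having +10 in the Distilling component and 0 elsewhere.
So Δx_3 = L_34 · (+10), where L_34 = adj(I−A)_34 / det(I−A) = 0.27600 / 0.4907.
Δx_3 = 0.27600 × (+10) / 0.4907 = 2.76 / 0.4907 ≈ 5.6.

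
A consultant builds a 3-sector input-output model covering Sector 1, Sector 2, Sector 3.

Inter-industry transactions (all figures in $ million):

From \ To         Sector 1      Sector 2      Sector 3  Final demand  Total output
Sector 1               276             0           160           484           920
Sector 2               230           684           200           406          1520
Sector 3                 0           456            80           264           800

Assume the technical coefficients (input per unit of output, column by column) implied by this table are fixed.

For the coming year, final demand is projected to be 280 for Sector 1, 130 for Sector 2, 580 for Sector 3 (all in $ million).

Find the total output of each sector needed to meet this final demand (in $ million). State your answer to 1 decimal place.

Technical coefficients a_ij = z_ij / X_j:
  a_11 = 276/920 = 0.30, a_21 = 230/920 = 0.25, a_31 = 0/920 = 0.00
  a_12 = 0/1520 = 0.00, a_22 = 684/1520 = 0.45, a_32 = 456/1520 = 0.30
  a_13 = 160/800 = 0.20, a_23 = 200/800 = 0.25, a_33 = 80/800 = 0.10
I − A =
  [   0.70     0.00    -0.20]
  [  -0.25     0.55    -0.25]
  [   0.00    -0.30     0.90]
Cofactors of I−A, C_ij = (−1)^(i+j)·(minor ij) (rows/columns in the sector order above):
  C_11 = (0.55)(0.90) − (-0.25)(-0.30) = 0.4200
  C_12 = −[(-0.25)(0.90) − (-0.25)(0.00)] = 0.2250
  C_13 = (-0.25)(-0.30) − (0.55)(0.00) = 0.0750
  C_21 = −[(0.00)(0.90) − (-0.20)(-0.30)] = 0.0600
  C_22 = (0.70)(0.90) − (-0.20)(0.00) = 0.6300
  C_23 = −[(0.70)(-0.30) − (0.00)(0.00)] = 0.2100
  C_31 = (0.00)(-0.25) − (-0.20)(0.55) = 0.1100
  C_32 = −[(0.70)(-0.25) − (-0.20)(-0.25)] = 0.2250
  C_33 = (0.70)(0.55) − (0.00)(-0.25) = 0.3850
det(I−A) = Σ_j (I−A)_1j·C_1j = (0.70)(0.4200) + (0.00)(0.2250) + (-0.20)(0.0750) = 0.2790
adj(I−A) = Cᵀ =
  [ 0.4200   0.0600   0.1100]
  [ 0.2250   0.6300   0.2250]
  [ 0.0750   0.2100   0.3850]
(I − A)⁻¹ = adj(I−A) / det(I−A) ≈
  [   1.5054     0.2151     0.3943]
  [   0.8065     2.2581     0.8065]
  [   0.2688     0.7527     1.3799]
x = (I − A)⁻¹ d = adj(I−A)·d / det(I−A), with det(I−A) = 0.2790:
  x_1 = (0.4200·280 + 0.0600·130 + 0.1100·580) / 0.2790 = 189.20 / 0.2790 ≈ 678.1
  x_2 = (0.2250·280 + 0.6300·130 + 0.2250·580) / 0.2790 = 275.40 / 0.2790 ≈ 987.1
  x_3 = (0.0750·280 + 0.2100·130 + 0.3850·580) / 0.2790 = 271.60 / 0.2790 ≈ 973.5

x_1 = 678.1, x_2 = 987.1, x_3 = 973.5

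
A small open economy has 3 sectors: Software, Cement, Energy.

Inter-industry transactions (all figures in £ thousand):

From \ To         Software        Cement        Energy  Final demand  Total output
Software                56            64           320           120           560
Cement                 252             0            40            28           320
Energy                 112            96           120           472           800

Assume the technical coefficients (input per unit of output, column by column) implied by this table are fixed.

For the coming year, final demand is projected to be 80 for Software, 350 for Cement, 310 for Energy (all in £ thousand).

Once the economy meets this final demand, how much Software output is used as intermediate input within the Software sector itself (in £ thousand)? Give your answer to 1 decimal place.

z_SS = 54.8

Technical coefficients a_ij = z_ij / X_j:
  a_SS = 56/560 = 0.10, a_CS = 252/560 = 0.45, a_ES = 112/560 = 0.20
  a_SC = 64/320 = 0.20, a_CC = 0/320 = 0.00, a_EC = 96/320 = 0.30
  a_SE = 320/800 = 0.40, a_CE = 40/800 = 0.05, a_EE = 120/800 = 0.15
I − A =
  [   0.90    -0.20    -0.40]
  [  -0.45     1.00    -0.05]
  [  -0.20    -0.30     0.85]
Cofactors of I−A, C_ij = (−1)^(i+j)·(minor ij) (rows/columns in the sector order above):
  C_11 = (1.00)(0.85) − (-0.05)(-0.30) = 0.8350
  C_12 = −[(-0.45)(0.85) − (-0.05)(-0.20)] = 0.3925
  C_13 = (-0.45)(-0.30) − (1.00)(-0.20) = 0.3350
  C_21 = −[(-0.20)(0.85) − (-0.40)(-0.30)] = 0.2900
  C_22 = (0.90)(0.85) − (-0.40)(-0.20) = 0.6850
  C_23 = −[(0.90)(-0.30) − (-0.20)(-0.20)] = 0.3100
  C_31 = (-0.20)(-0.05) − (-0.40)(1.00) = 0.4100
  C_32 = −[(0.90)(-0.05) − (-0.40)(-0.45)] = 0.2250
  C_33 = (0.90)(1.00) − (-0.20)(-0.45) = 0.8100
det(I−A) = Σ_j (I−A)_1j·C_1j = (0.90)(0.8350) + (-0.20)(0.3925) + (-0.40)(0.3350) = 0.5390
adj(I−A) = Cᵀ =
  [ 0.8350   0.2900   0.4100]
  [ 0.3925   0.6850   0.2250]
  [ 0.3350   0.3100   0.8100]
(I − A)⁻¹ = adj(I−A) / det(I−A) ≈
  [   1.5492     0.5380     0.7607]
  [   0.7282     1.2709     0.4174]
  [   0.6215     0.5751     1.5028]
First solve x = (I − A)⁻¹ d = adj(I−A)·d / det(I−A); in particular x_S = (0.8350·80 + 0.2900·350 + 0.4100·310) / 0.5390 = 295.40 / 0.5390 ≈ 548.052.
Intermediate flow from S to S: z_SS = a_SS · x_S = 0.10 × 295.40 / 0.5390 = 29.54 / 0.5390 ≈ 54.8.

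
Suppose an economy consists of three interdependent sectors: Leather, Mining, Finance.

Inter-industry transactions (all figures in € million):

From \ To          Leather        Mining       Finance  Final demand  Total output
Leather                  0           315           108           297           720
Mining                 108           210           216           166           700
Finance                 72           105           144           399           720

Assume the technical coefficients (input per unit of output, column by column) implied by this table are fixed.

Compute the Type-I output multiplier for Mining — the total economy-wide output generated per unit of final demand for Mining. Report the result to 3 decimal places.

Technical coefficients a_ij = z_ij / X_j:
  a_LL = 0/720 = 0.00, a_ML = 108/720 = 0.15, a_FL = 72/720 = 0.10
  a_LM = 315/700 = 0.45, a_MM = 210/700 = 0.30, a_FM = 105/700 = 0.15
  a_LF = 108/720 = 0.15, a_MF = 216/720 = 0.30, a_FF = 144/720 = 0.20
I − A =
  [   1.00    -0.45    -0.15]
  [  -0.15     0.70    -0.30]
  [  -0.10    -0.15     0.80]
Cofactors of I−A, C_ij = (−1)^(i+j)·(minor ij) (rows/columns in the sector order above):
  C_11 = (0.70)(0.80) − (-0.30)(-0.15) = 0.5150
  C_12 = −[(-0.15)(0.80) − (-0.30)(-0.10)] = 0.1500
  C_13 = (-0.15)(-0.15) − (0.70)(-0.10) = 0.0925
  C_21 = −[(-0.45)(0.80) − (-0.15)(-0.15)] = 0.3825
  C_22 = (1.00)(0.80) − (-0.15)(-0.10) = 0.7850
  C_23 = −[(1.00)(-0.15) − (-0.45)(-0.10)] = 0.1950
  C_31 = (-0.45)(-0.30) − (-0.15)(0.70) = 0.2400
  C_32 = −[(1.00)(-0.30) − (-0.15)(-0.15)] = 0.3225
  C_33 = (1.00)(0.70) − (-0.45)(-0.15) = 0.6325
det(I−A) = Σ_j (I−A)_1j·C_1j = (1.00)(0.5150) + (-0.45)(0.1500) + (-0.15)(0.0925) = 0.433625
adj(I−A) = Cᵀ =
  [ 0.5150   0.3825   0.2400]
  [ 0.1500   0.7850   0.3225]
  [ 0.0925   0.1950   0.6325]
(I − A)⁻¹ = adj(I−A) / det(I−A) ≈
  [   1.1877     0.8821     0.5535]
  [   0.3459     1.8103     0.7437]
  [   0.2133     0.4497     1.4586]
The output multiplier for sector j is the column-j sum of the Leontief inverse (I − A)⁻¹ = adj(I−A) / det(I−A).
Column M of adj(I−A): (0.3825, 0.7850, 0.1950); det(I−A) = 0.433625.
m_M = (0.3825 + 0.7850 + 0.1950) / 0.433625 = 1.3625 / 0.433625 ≈ 3.142.

m_M = 3.142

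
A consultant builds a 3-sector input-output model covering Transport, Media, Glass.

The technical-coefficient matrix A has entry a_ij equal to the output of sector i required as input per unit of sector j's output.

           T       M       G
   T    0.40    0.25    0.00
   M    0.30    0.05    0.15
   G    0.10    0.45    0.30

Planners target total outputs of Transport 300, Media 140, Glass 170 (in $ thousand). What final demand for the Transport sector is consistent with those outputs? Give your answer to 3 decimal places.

d_T = 145.000

I − A =
  [   0.60    -0.25     0.00]
  [  -0.30     0.95    -0.15]
  [  -0.10    -0.45     0.70]
d = (I − A) x:
  d_T = (+0.60)·300 + (-0.25)·140 + (+0.00)·170 = 145.000
  d_M = (-0.30)·300 + (+0.95)·140 + (-0.15)·170 = 17.500
  d_G = (-0.10)·300 + (-0.45)·140 + (+0.70)·170 = 26.000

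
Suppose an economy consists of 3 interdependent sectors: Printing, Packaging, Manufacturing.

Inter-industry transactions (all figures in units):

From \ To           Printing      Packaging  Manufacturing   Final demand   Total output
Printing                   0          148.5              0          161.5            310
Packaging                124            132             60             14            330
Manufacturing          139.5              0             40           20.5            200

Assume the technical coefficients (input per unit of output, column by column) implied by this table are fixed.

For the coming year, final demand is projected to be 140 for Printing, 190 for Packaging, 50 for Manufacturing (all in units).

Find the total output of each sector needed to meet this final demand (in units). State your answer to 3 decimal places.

Technical coefficients a_ij = z_ij / X_j:
  a_11 = 0/310 = 0.00, a_21 = 124/310 = 0.40, a_31 = 139.5/310 = 0.45
  a_12 = 148.5/330 = 0.45, a_22 = 132/330 = 0.40, a_32 = 0/330 = 0.00
  a_13 = 0/200 = 0.00, a_23 = 60/200 = 0.30, a_33 = 40/200 = 0.20
I − A =
  [   1.00    -0.45     0.00]
  [  -0.40     0.60    -0.30]
  [  -0.45     0.00     0.80]
Cofactors of I−A, C_ij = (−1)^(i+j)·(minor ij) (rows/columns in the sector order above):
  C_11 = (0.60)(0.80) − (-0.30)(0.00) = 0.4800
  C_12 = −[(-0.40)(0.80) − (-0.30)(-0.45)] = 0.4550
  C_13 = (-0.40)(0.00) − (0.60)(-0.45) = 0.2700
  C_21 = −[(-0.45)(0.80) − (0.00)(0.00)] = 0.3600
  C_22 = (1.00)(0.80) − (0.00)(-0.45) = 0.8000
  C_23 = −[(1.00)(0.00) − (-0.45)(-0.45)] = 0.2025
  C_31 = (-0.45)(-0.30) − (0.00)(0.60) = 0.1350
  C_32 = −[(1.00)(-0.30) − (0.00)(-0.40)] = 0.3000
  C_33 = (1.00)(0.60) − (-0.45)(-0.40) = 0.4200
det(I−A) = Σ_j (I−A)_1j·C_1j = (1.00)(0.4800) + (-0.45)(0.4550) + (0.00)(0.2700) = 0.27525
adj(I−A) = Cᵀ =
  [ 0.4800   0.3600   0.1350]
  [ 0.4550   0.8000   0.3000]
  [ 0.2700   0.2025   0.4200]
(I − A)⁻¹ = adj(I−A) / det(I−A) ≈
  [   1.7439     1.3079     0.4905]
  [   1.6530     2.9064     1.0899]
  [   0.9809     0.7357     1.5259]
x = (I − A)⁻¹ d = adj(I−A)·d / det(I−A), with det(I−A) = 0.27525:
  x_1 = (0.4800·140 + 0.3600·190 + 0.1350·50) / 0.27525 = 142.35 / 0.27525 ≈ 517.166
  x_2 = (0.4550·140 + 0.8000·190 + 0.3000·50) / 0.27525 = 230.70 / 0.27525 ≈ 838.147
  x_3 = (0.2700·140 + 0.2025·190 + 0.4200·50) / 0.27525 = 97.275 / 0.27525 ≈ 353.406

x_1 = 517.166, x_2 = 838.147, x_3 = 353.406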